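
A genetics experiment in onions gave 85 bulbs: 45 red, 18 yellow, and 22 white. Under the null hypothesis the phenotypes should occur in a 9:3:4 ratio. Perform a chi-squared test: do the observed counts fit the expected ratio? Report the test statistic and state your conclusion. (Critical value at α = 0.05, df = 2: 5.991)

0.459; consistent

The 9:3:4 ratio has 16 parts, so with N = 85 the expected counts are:
  red: 85 × 9/16 = 47.8125
  yellow: 85 × 3/16 = 15.9375
  white: 85 × 4/16 = 21.25
χ² = Σ (O − E)² / E
  red: (45 − 47.8125)² / 47.8125 = 0.1654
  yellow: (18 − 15.9375)² / 15.9375 = 0.2669
  white: (22 − 21.25)² / 21.25 = 0.0265
χ² = 0.1654 + 0.2669 + 0.0265 = 0.4588 ≈ 0.459
Degrees of freedom = 3 − 1 = 2; critical value at α = 0.05 is 5.991.
Since 0.459 < 5.991, we fail to reject the null hypothesis — the data are consistent with the 9:3:4 ratio.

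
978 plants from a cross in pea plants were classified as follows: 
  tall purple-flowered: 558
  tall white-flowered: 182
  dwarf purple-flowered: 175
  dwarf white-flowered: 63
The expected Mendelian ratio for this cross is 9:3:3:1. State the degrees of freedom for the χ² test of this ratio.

3

A goodness-of-fit test with 4 phenotype classes has df = 4 − 1 = 3.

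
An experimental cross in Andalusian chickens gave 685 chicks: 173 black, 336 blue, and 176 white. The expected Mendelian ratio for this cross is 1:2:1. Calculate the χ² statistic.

Under the 1:2:1 hypothesis (Σ ratio = 4, N = 685):
  black: 685 × 1/4 = 171.25
  blue: 685 × 2/4 = 342.5
  white: 685 × 1/4 = 171.25
χ² = Σ (O − E)² / E
  black: (173 − 171.25)² / 171.25 = 0.0179
  blue: (336 − 342.5)² / 342.5 = 0.1234
  white: (176 − 171.25)² / 171.25 = 0.1318
χ² = 0.0179 + 0.1234 + 0.1318 = 0.2731 ≈ 0.273

0.273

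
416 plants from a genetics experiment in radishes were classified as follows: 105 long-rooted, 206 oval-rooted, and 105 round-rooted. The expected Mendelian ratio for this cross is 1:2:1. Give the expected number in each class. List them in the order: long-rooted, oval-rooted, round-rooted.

Expected counts for N = 416 under a 1:2:1 ratio (total parts = 4):
  long-rooted: 416 × 1/4 = 104
  oval-rooted: 416 × 2/4 = 208
  round-rooted: 416 × 1/4 = 104

104, 208, 104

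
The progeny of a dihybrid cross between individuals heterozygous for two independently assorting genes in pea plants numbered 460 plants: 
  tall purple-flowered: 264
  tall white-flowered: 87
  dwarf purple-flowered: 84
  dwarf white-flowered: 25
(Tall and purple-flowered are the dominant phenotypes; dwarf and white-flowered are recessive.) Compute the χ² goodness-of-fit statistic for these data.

0.661

A dihybrid F₂ with independent assortment and complete dominance at both loci gives a 9:3:3:1 phenotypic ratio.
Under the 9:3:3:1 hypothesis (Σ ratio = 16, N = 460):
  tall purple-flowered: 460 × 9/16 = 258.75
  tall white-flowered: 460 × 3/16 = 86.25
  dwarf purple-flowered: 460 × 3/16 = 86.25
  dwarf white-flowered: 460 × 1/16 = 28.75
χ² = Σ (O − E)² / E
  tall purple-flowered: (264 − 258.75)² / 258.75 = 0.1065
  tall white-flowered: (87 − 86.25)² / 86.25 = 0.0065
  dwarf purple-flowered: (84 − 86.25)² / 86.25 = 0.0587
  dwarf white-flowered: (25 − 28.75)² / 28.75 = 0.4891
χ² = 0.1065 + 0.0065 + 0.0587 + 0.4891 = 0.6608 ≈ 0.661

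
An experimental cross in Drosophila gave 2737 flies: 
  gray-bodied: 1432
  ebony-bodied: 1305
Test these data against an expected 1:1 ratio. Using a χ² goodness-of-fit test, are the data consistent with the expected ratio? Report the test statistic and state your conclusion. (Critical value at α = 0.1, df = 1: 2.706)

Total ratio parts = 2. Expected numbers out of 2737:
  gray-bodied: 2737 × 1/2 = 1368.5
  ebony-bodied: 2737 × 1/2 = 1368.5
χ² = Σ (O − E)² / E
  gray-bodied: (1432 − 1368.5)² / 1368.5 = 2.9465
  ebony-bodied: (1305 − 1368.5)² / 1368.5 = 2.9465
χ² = 2.9465 + 2.9465 = 5.893
Degrees of freedom = 2 − 1 = 1; critical value at α = 0.1 is 2.706.
Since 5.893 > 2.706, we reject the null hypothesis — the data do not fit the 1:1 ratio.

5.893; not consistent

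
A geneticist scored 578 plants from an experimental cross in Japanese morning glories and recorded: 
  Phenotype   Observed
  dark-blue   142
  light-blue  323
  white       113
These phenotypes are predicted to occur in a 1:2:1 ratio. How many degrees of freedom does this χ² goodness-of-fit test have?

A goodness-of-fit test with 3 phenotype classes has df = 3 − 1 = 2.

2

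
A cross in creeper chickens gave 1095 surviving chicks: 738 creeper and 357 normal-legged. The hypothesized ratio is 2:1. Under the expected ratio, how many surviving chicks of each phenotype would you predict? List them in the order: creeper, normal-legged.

Expected counts for N = 1095 under a 2:1 ratio (total parts = 3):
  creeper: 1095 × 2/3 = 730
  normal-legged: 1095 × 1/3 = 365

730, 365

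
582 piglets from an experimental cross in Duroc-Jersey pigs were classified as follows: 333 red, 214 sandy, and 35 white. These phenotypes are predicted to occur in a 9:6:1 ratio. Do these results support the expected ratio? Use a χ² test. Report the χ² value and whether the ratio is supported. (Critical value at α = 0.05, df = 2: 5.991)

0.231; consistent

Under the 9:6:1 hypothesis (Σ ratio = 16, N = 582):
  red: 582 × 9/16 = 327.375
  sandy: 582 × 6/16 = 218.25
  white: 582 × 1/16 = 36.375
χ² = Σ (O − E)² / E
  red: (333 − 327.375)² / 327.375 = 0.0966
  sandy: (214 − 218.25)² / 218.25 = 0.0828
  white: (35 − 36.375)² / 36.375 = 0.0520
χ² = 0.0966 + 0.0828 + 0.0520 = 0.2314 ≈ 0.231
Degrees of freedom = 3 − 1 = 2; critical value at α = 0.05 is 5.991.
Since 0.231 < 5.991, we fail to reject the null hypothesis — the data are consistent with the 9:6:1 ratio.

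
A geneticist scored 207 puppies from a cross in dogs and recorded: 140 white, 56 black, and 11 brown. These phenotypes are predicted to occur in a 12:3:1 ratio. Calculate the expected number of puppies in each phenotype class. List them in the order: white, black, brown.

155.25, 38.8125, 12.9375

The 12:3:1 ratio has 16 parts, so with N = 207 the expected counts are:
  white: 207 × 12/16 = 155.25
  black: 207 × 3/16 = 38.8125
  brown: 207 × 1/16 = 12.9375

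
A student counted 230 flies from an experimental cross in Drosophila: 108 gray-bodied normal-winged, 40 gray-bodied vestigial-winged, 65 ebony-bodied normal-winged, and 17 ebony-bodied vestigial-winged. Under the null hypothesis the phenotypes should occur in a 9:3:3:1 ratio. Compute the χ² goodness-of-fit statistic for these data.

Expected counts for N = 230 under a 9:3:3:1 ratio (total parts = 16):
  gray-bodied normal-winged: 230 × 9/16 = 129.375
  gray-bodied vestigial-winged: 230 × 3/16 = 43.125
  ebony-bodied normal-winged: 230 × 3/16 = 43.125
  ebony-bodied vestigial-winged: 230 × 1/16 = 14.375
χ² = Σ (O − E)² / E
  gray-bodied normal-winged: (108 − 129.375)² / 129.375 = 3.5315
  gray-bodied vestigial-winged: (40 − 43.125)² / 43.125 = 0.2264
  ebony-bodied normal-winged: (65 − 43.125)² / 43.125 = 11.0960
  ebony-bodied vestigial-winged: (17 − 14.375)² / 14.375 = 0.4793
χ² = 3.5315 + 0.2264 + 11.0960 + 0.4793 = 15.3332 ≈ 15.333

15.333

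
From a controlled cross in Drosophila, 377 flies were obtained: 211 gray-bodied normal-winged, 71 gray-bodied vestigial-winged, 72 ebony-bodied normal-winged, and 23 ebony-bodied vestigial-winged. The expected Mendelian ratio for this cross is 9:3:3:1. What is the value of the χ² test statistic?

Under the 9:3:3:1 hypothesis (Σ ratio = 16, N = 377):
  gray-bodied normal-winged: 377 × 9/16 = 212.0625
  gray-bodied vestigial-winged: 377 × 3/16 = 70.6875
  ebony-bodied normal-winged: 377 × 3/16 = 70.6875
  ebony-bodied vestigial-winged: 377 × 1/16 = 23.5625
χ² = Σ (O − E)² / E
  gray-bodied normal-winged: (211 − 212.0625)² / 212.0625 = 0.0053
  gray-bodied vestigial-winged: (71 − 70.6875)² / 70.6875 = 0.0014
  ebony-bodied normal-winged: (72 − 70.6875)² / 70.6875 = 0.0244
  ebony-bodied vestigial-winged: (23 − 23.5625)² / 23.5625 = 0.0134
χ² = 0.0053 + 0.0014 + 0.0244 + 0.0134 = 0.0445 ≈ 0.045

0.045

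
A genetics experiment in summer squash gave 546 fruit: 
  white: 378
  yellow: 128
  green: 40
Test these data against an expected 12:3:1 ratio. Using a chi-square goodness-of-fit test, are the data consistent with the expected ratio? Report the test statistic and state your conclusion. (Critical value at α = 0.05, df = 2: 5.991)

9.849; not consistent

Expected counts for N = 546 under a 12:3:1 ratio (total parts = 16):
  white: 546 × 12/16 = 409.5
  yellow: 546 × 3/16 = 102.375
  green: 546 × 1/16 = 34.125
χ² = Σ (O − E)² / E
  white: (378 − 409.5)² / 409.5 = 2.4231
  yellow: (128 − 102.375)² / 102.375 = 6.4141
  green: (40 − 34.125)² / 34.125 = 1.0114
χ² = 2.4231 + 6.4141 + 1.0114 = 9.8486 ≈ 9.849
Degrees of freedom = 3 − 1 = 2; critical value at α = 0.05 is 5.991.
Since 9.849 > 5.991, we reject the null hypothesis — the data do not fit the 12:3:1 ratio.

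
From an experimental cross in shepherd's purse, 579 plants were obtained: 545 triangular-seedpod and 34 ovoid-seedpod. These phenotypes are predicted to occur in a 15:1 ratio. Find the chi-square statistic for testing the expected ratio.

0.141

Expected counts for N = 579 under a 15:1 ratio (total parts = 16):
  triangular-seedpod: 579 × 15/16 = 542.8125
  ovoid-seedpod: 579 × 1/16 = 36.1875
χ² = Σ (O − E)² / E
  triangular-seedpod: (545 − 542.8125)² / 542.8125 = 0.0088
  ovoid-seedpod: (34 − 36.1875)² / 36.1875 = 0.1322
χ² = 0.0088 + 0.1322 = 0.141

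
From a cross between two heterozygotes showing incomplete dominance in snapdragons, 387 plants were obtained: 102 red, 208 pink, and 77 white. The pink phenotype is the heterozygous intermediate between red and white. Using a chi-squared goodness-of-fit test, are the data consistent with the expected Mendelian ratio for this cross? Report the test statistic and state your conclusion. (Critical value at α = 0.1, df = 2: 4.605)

With incomplete dominance, a heterozygote × heterozygote cross gives a 1:2:1 phenotypic ratio.
The 1:2:1 ratio has 4 parts, so with N = 387 the expected counts are:
  red: 387 × 1/4 = 96.75
  pink: 387 × 2/4 = 193.5
  white: 387 × 1/4 = 96.75
χ² = Σ (O − E)² / E
  red: (102 − 96.75)² / 96.75 = 0.2849
  pink: (208 − 193.5)² / 193.5 = 1.0866
  white: (77 − 96.75)² / 96.75 = 4.0317
χ² = 0.2849 + 1.0866 + 4.0317 = 5.4032 ≈ 5.403
Degrees of freedom = 3 − 1 = 2; critical value at α = 0.1 is 4.605.
Since 5.403 > 4.605, we reject the null hypothesis — the data do not fit the 1:2:1 ratio.

5.403; not consistent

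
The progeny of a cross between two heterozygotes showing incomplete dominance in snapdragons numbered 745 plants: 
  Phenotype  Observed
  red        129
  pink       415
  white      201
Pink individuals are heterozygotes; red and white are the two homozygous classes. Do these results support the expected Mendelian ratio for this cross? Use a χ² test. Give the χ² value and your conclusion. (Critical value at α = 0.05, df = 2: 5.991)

With incomplete dominance, a heterozygote × heterozygote cross gives a 1:2:1 phenotypic ratio.
The 1:2:1 ratio has 4 parts, so with N = 745 the expected counts are:
  red: 745 × 1/4 = 186.25
  pink: 745 × 2/4 = 372.5
  white: 745 × 1/4 = 186.25
χ² = Σ (O − E)² / E
  red: (129 − 186.25)² / 186.25 = 17.5977
  pink: (415 − 372.5)² / 372.5 = 4.8490
  white: (201 − 186.25)² / 186.25 = 1.1681
χ² = 17.5977 + 4.8490 + 1.1681 = 23.6148 ≈ 23.615
Degrees of freedom = 3 − 1 = 2; critical value at α = 0.05 is 5.991.
Since 23.615 > 5.991, we reject the null hypothesis — the data do not fit the 1:2:1 ratio.

23.615; not consistent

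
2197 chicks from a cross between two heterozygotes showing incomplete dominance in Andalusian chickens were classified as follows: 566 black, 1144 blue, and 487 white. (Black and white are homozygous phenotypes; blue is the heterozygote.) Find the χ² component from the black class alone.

0.511

With incomplete dominance, a heterozygote × heterozygote cross gives a 1:2:1 phenotypic ratio.
The 1:2:1 ratio has 4 parts, so with N = 2197 the expected counts are:
  black: 2197 × 1/4 = 549.25
  blue: 2197 × 2/4 = 1098.5
  white: 2197 × 1/4 = 549.25
Contribution of black: (566 − 549.25)² / 549.25 = 0.5108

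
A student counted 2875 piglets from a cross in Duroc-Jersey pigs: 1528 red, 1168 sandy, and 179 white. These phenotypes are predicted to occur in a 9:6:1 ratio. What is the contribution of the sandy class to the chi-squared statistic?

Expected counts for N = 2875 under a 9:6:1 ratio (total parts = 16):
  red: 2875 × 9/16 = 1617.1875
  sandy: 2875 × 6/16 = 1078.125
  white: 2875 × 1/16 = 179.6875
Contribution of sandy: (1168 − 1078.125)² / 1078.125 = 7.4922

7.492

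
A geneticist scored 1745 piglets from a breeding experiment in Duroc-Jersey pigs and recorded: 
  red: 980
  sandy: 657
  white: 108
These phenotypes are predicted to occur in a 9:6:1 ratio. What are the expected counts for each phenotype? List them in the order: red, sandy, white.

981.5625, 654.375, 109.0625

Expected counts for N = 1745 under a 9:6:1 ratio (total parts = 16):
  red: 1745 × 9/16 = 981.5625
  sandy: 1745 × 6/16 = 654.375
  white: 1745 × 1/16 = 109.0625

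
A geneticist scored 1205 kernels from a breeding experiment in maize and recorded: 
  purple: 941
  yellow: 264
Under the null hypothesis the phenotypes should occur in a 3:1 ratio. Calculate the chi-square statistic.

Total ratio parts = 4. Expected numbers out of 1205:
  purple: 1205 × 3/4 = 903.75
  yellow: 1205 × 1/4 = 301.25
χ² = Σ (O − E)² / E
  purple: (941 − 903.75)² / 903.75 = 1.5353
  yellow: (264 − 301.25)² / 301.25 = 4.6060
χ² = 1.5353 + 4.6060 = 6.1413 ≈ 6.141

6.141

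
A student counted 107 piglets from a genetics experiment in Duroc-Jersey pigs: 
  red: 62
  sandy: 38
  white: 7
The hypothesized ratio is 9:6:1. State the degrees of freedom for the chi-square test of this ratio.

A goodness-of-fit test with 3 phenotype classes has df = 3 − 1 = 2.

2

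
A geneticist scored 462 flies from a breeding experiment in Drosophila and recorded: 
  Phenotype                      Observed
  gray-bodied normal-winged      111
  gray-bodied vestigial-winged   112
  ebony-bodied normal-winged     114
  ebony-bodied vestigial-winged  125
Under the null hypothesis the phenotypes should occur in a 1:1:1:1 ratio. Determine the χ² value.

The 1:1:1:1 ratio has 4 parts, so with N = 462 the expected counts are:
  gray-bodied normal-winged: 462 × 1/4 = 115.5
  gray-bodied vestigial-winged: 462 × 1/4 = 115.5
  ebony-bodied normal-winged: 462 × 1/4 = 115.5
  ebony-bodied vestigial-winged: 462 × 1/4 = 115.5
χ² = Σ (O − E)² / E
  gray-bodied normal-winged: (111 − 115.5)² / 115.5 = 0.1753
  gray-bodied vestigial-winged: (112 − 115.5)² / 115.5 = 0.1061
  ebony-bodied normal-winged: (114 − 115.5)² / 115.5 = 0.0195
  ebony-bodied vestigial-winged: (125 − 115.5)² / 115.5 = 0.7814
χ² = 0.1753 + 0.1061 + 0.0195 + 0.7814 = 1.0823 ≈ 1.082

1.082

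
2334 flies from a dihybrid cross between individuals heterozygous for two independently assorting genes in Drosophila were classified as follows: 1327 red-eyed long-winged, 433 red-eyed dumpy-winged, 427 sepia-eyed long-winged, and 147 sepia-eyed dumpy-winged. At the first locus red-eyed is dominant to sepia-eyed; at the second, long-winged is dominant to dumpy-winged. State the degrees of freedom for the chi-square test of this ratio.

3

A dihybrid F₂ with independent assortment and complete dominance at both loci gives a 9:3:3:1 phenotypic ratio.
A goodness-of-fit test with 4 phenotype classes has df = 4 − 1 = 3.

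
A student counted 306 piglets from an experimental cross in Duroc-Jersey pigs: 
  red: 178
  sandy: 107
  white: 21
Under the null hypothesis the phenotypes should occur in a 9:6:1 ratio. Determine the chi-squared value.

0.908

Total ratio parts = 16. Expected numbers out of 306:
  red: 306 × 9/16 = 172.125
  sandy: 306 × 6/16 = 114.75
  white: 306 × 1/16 = 19.125
χ² = Σ (O − E)² / E
  red: (178 − 172.125)² / 172.125 = 0.2005
  sandy: (107 − 114.75)² / 114.75 = 0.5234
  white: (21 − 19.125)² / 19.125 = 0.1838
χ² = 0.2005 + 0.5234 + 0.1838 = 0.9077 ≈ 0.908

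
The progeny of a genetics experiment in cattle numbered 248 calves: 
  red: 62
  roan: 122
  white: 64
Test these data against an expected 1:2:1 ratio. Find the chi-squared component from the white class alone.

Under the 1:2:1 hypothesis (Σ ratio = 4, N = 248):
  red: 248 × 1/4 = 62
  roan: 248 × 2/4 = 124
  white: 248 × 1/4 = 62
Contribution of white: (64 − 62)² / 62 = 0.0645

0.065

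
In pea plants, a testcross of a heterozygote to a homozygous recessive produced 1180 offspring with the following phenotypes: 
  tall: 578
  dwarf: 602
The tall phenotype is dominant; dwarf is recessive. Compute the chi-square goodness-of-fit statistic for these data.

0.488

A testcross of a heterozygote (Aa × aa) gives a 1:1 phenotypic ratio.
Total ratio parts = 2. Expected numbers out of 1180:
  tall: 1180 × 1/2 = 590
  dwarf: 1180 × 1/2 = 590
χ² = Σ (O − E)² / E
  tall: (578 − 590)² / 590 = 0.2441
  dwarf: (602 − 590)² / 590 = 0.2441
χ² = 0.2441 + 0.2441 = 0.4882 ≈ 0.488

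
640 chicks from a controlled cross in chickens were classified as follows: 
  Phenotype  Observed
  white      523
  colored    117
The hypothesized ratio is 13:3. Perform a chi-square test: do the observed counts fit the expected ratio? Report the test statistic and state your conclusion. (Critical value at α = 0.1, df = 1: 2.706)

0.092; consistent

Total ratio parts = 16. Expected numbers out of 640:
  white: 640 × 13/16 = 520
  colored: 640 × 3/16 = 120
χ² = Σ (O − E)² / E
  white: (523 − 520)² / 520 = 0.0173
  colored: (117 − 120)² / 120 = 0.0750
χ² = 0.0173 + 0.0750 = 0.0923 ≈ 0.092
Degrees of freedom = 2 − 1 = 1; critical value at α = 0.1 is 2.706.
Since 0.092 < 2.706, we fail to reject the null hypothesis — the data are consistent with the 13:3 ratio.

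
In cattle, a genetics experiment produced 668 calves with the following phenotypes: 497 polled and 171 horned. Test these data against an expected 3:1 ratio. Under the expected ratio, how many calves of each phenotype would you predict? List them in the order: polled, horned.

501, 167

Expected counts for N = 668 under a 3:1 ratio (total parts = 4):
  polled: 668 × 3/4 = 501
  horned: 668 × 1/4 = 167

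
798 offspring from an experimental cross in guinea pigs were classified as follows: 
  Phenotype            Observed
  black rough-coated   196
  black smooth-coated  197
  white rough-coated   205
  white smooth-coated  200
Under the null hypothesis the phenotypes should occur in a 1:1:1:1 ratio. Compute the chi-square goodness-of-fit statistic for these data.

Under the 1:1:1:1 hypothesis (Σ ratio = 4, N = 798):
  black rough-coated: 798 × 1/4 = 199.5
  black smooth-coated: 798 × 1/4 = 199.5
  white rough-coated: 798 × 1/4 = 199.5
  white smooth-coated: 798 × 1/4 = 199.5
χ² = Σ (O − E)² / E
  black rough-coated: (196 − 199.5)² / 199.5 = 0.0614
  black smooth-coated: (197 − 199.5)² / 199.5 = 0.0313
  white rough-coated: (205 − 199.5)² / 199.5 = 0.1516
  white smooth-coated: (200 − 199.5)² / 199.5 = 0.0013
χ² = 0.0614 + 0.0313 + 0.1516 + 0.0013 = 0.2456 ≈ 0.246

0.246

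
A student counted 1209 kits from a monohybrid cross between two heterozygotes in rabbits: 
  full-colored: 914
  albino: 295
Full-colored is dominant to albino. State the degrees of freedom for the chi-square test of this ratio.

1

For a monohybrid cross between heterozygotes with complete dominance, the expected phenotypic ratio is 3:1.
A goodness-of-fit test with 2 phenotype classes has df = 2 − 1 = 1.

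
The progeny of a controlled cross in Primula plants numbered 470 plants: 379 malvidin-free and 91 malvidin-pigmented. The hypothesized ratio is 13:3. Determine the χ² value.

Under the 13:3 hypothesis (Σ ratio = 16, N = 470):
  malvidin-free: 470 × 13/16 = 381.875
  malvidin-pigmented: 470 × 3/16 = 88.125
χ² = Σ (O − E)² / E
  malvidin-free: (379 − 381.875)² / 381.875 = 0.0216
  malvidin-pigmented: (91 − 88.125)² / 88.125 = 0.0938
χ² = 0.0216 + 0.0938 = 0.1154 ≈ 0.115

0.115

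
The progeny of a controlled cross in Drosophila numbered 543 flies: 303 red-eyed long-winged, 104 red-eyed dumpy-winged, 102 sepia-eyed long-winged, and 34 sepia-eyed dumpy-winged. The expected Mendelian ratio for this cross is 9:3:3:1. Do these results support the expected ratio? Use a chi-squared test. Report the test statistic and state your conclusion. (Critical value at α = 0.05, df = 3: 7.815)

The 9:3:3:1 ratio has 16 parts, so with N = 543 the expected counts are:
  red-eyed long-winged: 543 × 9/16 = 305.4375
  red-eyed dumpy-winged: 543 × 3/16 = 101.8125
  sepia-eyed long-winged: 543 × 3/16 = 101.8125
  sepia-eyed dumpy-winged: 543 × 1/16 = 33.9375
χ² = Σ (O − E)² / E
  red-eyed long-winged: (303 − 305.4375)² / 305.4375 = 0.0195
  red-eyed dumpy-winged: (104 − 101.8125)² / 101.8125 = 0.0470
  sepia-eyed long-winged: (102 − 101.8125)² / 101.8125 = 0.0003
  sepia-eyed dumpy-winged: (34 − 33.9375)² / 33.9375 = 0.0001
χ² = 0.0195 + 0.0470 + 0.0003 + 0.0001 = 0.0669 ≈ 0.067
Degrees of freedom = 4 − 1 = 3; critical value at α = 0.05 is 7.815.
Since 0.067 < 7.815, we fail to reject the null hypothesis — the data are consistent with the 9:3:3:1 ratio.

0.067; consistent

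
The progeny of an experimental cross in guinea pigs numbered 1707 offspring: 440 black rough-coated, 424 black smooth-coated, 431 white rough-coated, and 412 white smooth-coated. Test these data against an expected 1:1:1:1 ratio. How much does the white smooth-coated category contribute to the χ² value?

Expected counts for N = 1707 under a 1:1:1:1 ratio (total parts = 4):
  black rough-coated: 1707 × 1/4 = 426.75
  black smooth-coated: 1707 × 1/4 = 426.75
  white rough-coated: 1707 × 1/4 = 426.75
  white smooth-coated: 1707 × 1/4 = 426.75
Contribution of white smooth-coated: (412 − 426.75)² / 426.75 = 0.5098

0.510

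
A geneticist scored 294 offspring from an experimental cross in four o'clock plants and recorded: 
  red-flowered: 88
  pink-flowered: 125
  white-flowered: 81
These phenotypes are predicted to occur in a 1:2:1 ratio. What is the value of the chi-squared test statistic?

6.918

Total ratio parts = 4. Expected numbers out of 294:
  red-flowered: 294 × 1/4 = 73.5
  pink-flowered: 294 × 2/4 = 147
  white-flowered: 294 × 1/4 = 73.5
χ² = Σ (O − E)² / E
  red-flowered: (88 − 73.5)² / 73.5 = 2.8605
  pink-flowered: (125 − 147)² / 147 = 3.2925
  white-flowered: (81 − 73.5)² / 73.5 = 0.7653
χ² = 2.8605 + 3.2925 + 0.7653 = 6.9183 ≈ 6.918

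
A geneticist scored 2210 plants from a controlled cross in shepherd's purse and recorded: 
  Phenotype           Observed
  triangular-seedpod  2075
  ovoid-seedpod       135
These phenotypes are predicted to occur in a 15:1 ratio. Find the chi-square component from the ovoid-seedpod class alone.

Total ratio parts = 16. Expected numbers out of 2210:
  triangular-seedpod: 2210 × 15/16 = 2071.875
  ovoid-seedpod: 2210 × 1/16 = 138.125
Contribution of ovoid-seedpod: (135 − 138.125)² / 138.125 = 0.0707

0.071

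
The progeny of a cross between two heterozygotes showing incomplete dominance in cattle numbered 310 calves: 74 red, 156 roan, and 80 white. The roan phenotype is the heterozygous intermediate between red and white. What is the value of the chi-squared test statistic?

0.245

With incomplete dominance, a heterozygote × heterozygote cross gives a 1:2:1 phenotypic ratio.
Under the 1:2:1 hypothesis (Σ ratio = 4, N = 310):
  red: 310 × 1/4 = 77.5
  roan: 310 × 2/4 = 155
  white: 310 × 1/4 = 77.5
χ² = Σ (O − E)² / E
  red: (74 − 77.5)² / 77.5 = 0.1581
  roan: (156 − 155)² / 155 = 0.0065
  white: (80 − 77.5)² / 77.5 = 0.0806
χ² = 0.1581 + 0.0065 + 0.0806 = 0.2452 ≈ 0.245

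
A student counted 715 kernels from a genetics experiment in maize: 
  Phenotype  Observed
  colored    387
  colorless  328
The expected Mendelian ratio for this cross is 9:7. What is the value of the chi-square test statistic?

1.311

Total ratio parts = 16. Expected numbers out of 715:
  colored: 715 × 9/16 = 402.1875
  colorless: 715 × 7/16 = 312.8125
χ² = Σ (O − E)² / E
  colored: (387 − 402.1875)² / 402.1875 = 0.5735
  colorless: (328 − 312.8125)² / 312.8125 = 0.7374
χ² = 0.5735 + 0.7374 = 1.3109 ≈ 1.311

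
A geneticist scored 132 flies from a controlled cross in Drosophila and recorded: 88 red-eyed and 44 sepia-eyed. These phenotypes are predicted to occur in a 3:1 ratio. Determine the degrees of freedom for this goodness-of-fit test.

1

A goodness-of-fit test with 2 phenotype classes has df = 2 − 1 = 1.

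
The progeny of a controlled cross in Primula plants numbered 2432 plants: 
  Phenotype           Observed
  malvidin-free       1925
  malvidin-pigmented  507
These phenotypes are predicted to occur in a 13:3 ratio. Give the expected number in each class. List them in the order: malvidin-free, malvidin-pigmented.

1976, 456

Total ratio parts = 16. Expected numbers out of 2432:
  malvidin-free: 2432 × 13/16 = 1976
  malvidin-pigmented: 2432 × 3/16 = 456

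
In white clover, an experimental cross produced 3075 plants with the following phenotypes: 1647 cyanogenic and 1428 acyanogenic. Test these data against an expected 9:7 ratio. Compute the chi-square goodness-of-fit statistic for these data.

Expected counts for N = 3075 under a 9:7 ratio (total parts = 16):
  cyanogenic: 3075 × 9/16 = 1729.6875
  acyanogenic: 3075 × 7/16 = 1345.3125
χ² = Σ (O − E)² / E
  cyanogenic: (1647 − 1729.6875)² / 1729.6875 = 3.9529
  acyanogenic: (1428 − 1345.3125)² / 1345.3125 = 5.0823
χ² = 3.9529 + 5.0823 = 9.0352 ≈ 9.035

9.035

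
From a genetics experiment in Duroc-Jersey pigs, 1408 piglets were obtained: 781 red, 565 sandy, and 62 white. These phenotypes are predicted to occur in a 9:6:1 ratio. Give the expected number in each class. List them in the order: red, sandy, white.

Expected counts for N = 1408 under a 9:6:1 ratio (total parts = 16):
  red: 1408 × 9/16 = 792
  sandy: 1408 × 6/16 = 528
  white: 1408 × 1/16 = 88

792, 528, 88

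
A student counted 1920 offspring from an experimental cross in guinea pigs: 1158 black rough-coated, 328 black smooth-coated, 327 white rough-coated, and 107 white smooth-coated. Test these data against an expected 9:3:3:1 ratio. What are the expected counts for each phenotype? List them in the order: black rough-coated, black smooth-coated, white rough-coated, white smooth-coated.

1080, 360, 360, 120

The 9:3:3:1 ratio has 16 parts, so with N = 1920 the expected counts are:
  black rough-coated: 1920 × 9/16 = 1080
  black smooth-coated: 1920 × 3/16 = 360
  white rough-coated: 1920 × 3/16 = 360
  white smooth-coated: 1920 × 1/16 = 120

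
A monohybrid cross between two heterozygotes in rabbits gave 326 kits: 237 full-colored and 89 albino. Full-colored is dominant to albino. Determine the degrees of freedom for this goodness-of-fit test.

1

For a monohybrid cross between heterozygotes with complete dominance, the expected phenotypic ratio is 3:1.
A goodness-of-fit test with 2 phenotype classes has df = 2 − 1 = 1.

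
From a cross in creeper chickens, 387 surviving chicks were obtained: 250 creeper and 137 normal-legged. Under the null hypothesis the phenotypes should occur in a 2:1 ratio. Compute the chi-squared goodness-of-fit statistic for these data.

Expected counts for N = 387 under a 2:1 ratio (total parts = 3):
  creeper: 387 × 2/3 = 258
  normal-legged: 387 × 1/3 = 129
χ² = Σ (O − E)² / E
  creeper: (250 − 258)² / 258 = 0.2481
  normal-legged: (137 − 129)² / 129 = 0.4961
χ² = 0.2481 + 0.4961 = 0.7442 ≈ 0.744

0.744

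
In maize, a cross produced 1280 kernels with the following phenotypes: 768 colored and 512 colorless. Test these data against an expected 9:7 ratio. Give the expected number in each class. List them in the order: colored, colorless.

720, 560

Expected counts for N = 1280 under a 9:7 ratio (total parts = 16):
  colored: 1280 × 9/16 = 720
  colorless: 1280 × 7/16 = 560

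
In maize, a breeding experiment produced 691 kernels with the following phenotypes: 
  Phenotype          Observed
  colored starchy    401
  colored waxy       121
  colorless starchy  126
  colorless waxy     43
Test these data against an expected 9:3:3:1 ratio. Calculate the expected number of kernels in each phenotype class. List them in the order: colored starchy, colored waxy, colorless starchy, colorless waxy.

Under the 9:3:3:1 hypothesis (Σ ratio = 16, N = 691):
  colored starchy: 691 × 9/16 = 388.6875
  colored waxy: 691 × 3/16 = 129.5625
  colorless starchy: 691 × 3/16 = 129.5625
  colorless waxy: 691 × 1/16 = 43.1875

388.6875, 129.5625, 129.5625, 43.1875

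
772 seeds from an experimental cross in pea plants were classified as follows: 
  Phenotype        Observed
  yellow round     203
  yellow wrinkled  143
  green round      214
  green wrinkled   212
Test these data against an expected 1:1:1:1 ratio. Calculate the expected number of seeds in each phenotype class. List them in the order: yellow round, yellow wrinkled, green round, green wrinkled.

Total ratio parts = 4. Expected numbers out of 772:
  yellow round: 772 × 1/4 = 193
  yellow wrinkled: 772 × 1/4 = 193
  green round: 772 × 1/4 = 193
  green wrinkled: 772 × 1/4 = 193

193, 193, 193, 193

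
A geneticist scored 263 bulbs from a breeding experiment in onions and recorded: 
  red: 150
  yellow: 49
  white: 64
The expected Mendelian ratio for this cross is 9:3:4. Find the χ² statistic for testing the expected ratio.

Expected counts for N = 263 under a 9:3:4 ratio (total parts = 16):
  red: 263 × 9/16 = 147.9375
  yellow: 263 × 3/16 = 49.3125
  white: 263 × 4/16 = 65.75
χ² = Σ (O − E)² / E
  red: (150 − 147.9375)² / 147.9375 = 0.0288
  yellow: (49 − 49.3125)² / 49.3125 = 0.0020
  white: (64 − 65.75)² / 65.75 = 0.0466
χ² = 0.0288 + 0.0020 + 0.0466 = 0.0774 ≈ 0.077

0.077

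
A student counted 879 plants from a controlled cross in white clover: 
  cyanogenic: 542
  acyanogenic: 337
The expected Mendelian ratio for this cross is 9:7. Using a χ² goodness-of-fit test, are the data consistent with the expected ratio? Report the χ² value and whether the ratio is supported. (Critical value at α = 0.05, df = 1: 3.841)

Total ratio parts = 16. Expected numbers out of 879:
  cyanogenic: 879 × 9/16 = 494.4375
  acyanogenic: 879 × 7/16 = 384.5625
χ² = Σ (O − E)² / E
  cyanogenic: (542 − 494.4375)² / 494.4375 = 4.5753
  acyanogenic: (337 − 384.5625)² / 384.5625 = 5.8825
χ² = 4.5753 + 5.8825 = 10.4578 ≈ 10.458
Degrees of freedom = 2 − 1 = 1; critical value at α = 0.05 is 3.841.
Since 10.458 > 3.841, we reject the null hypothesis — the data do not fit the 9:7 ratio.

10.458; not consistent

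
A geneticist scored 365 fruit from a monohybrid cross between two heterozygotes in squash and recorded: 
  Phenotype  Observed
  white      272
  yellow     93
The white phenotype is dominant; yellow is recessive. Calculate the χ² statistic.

0.045

For a monohybrid cross between heterozygotes with complete dominance, the expected phenotypic ratio is 3:1.
Under the 3:1 hypothesis (Σ ratio = 4, N = 365):
  white: 365 × 3/4 = 273.75
  yellow: 365 × 1/4 = 91.25
χ² = Σ (O − E)² / E
  white: (272 − 273.75)² / 273.75 = 0.0112
  yellow: (93 − 91.25)² / 91.25 = 0.0336
χ² = 0.0112 + 0.0336 = 0.0448 ≈ 0.045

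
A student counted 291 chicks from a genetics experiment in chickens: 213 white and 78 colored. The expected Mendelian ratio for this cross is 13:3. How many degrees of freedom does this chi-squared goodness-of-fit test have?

1

A goodness-of-fit test with 2 phenotype classes has df = 2 − 1 = 1.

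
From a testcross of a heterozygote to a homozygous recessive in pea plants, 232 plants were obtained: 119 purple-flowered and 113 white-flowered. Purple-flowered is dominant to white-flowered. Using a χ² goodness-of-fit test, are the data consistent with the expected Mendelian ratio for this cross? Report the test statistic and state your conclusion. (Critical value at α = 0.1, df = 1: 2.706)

A testcross of a heterozygote (Aa × aa) gives a 1:1 phenotypic ratio.
Under the 1:1 hypothesis (Σ ratio = 2, N = 232):
  purple-flowered: 232 × 1/2 = 116
  white-flowered: 232 × 1/2 = 116
χ² = Σ (O − E)² / E
  purple-flowered: (119 − 116)² / 116 = 0.0776
  white-flowered: (113 − 116)² / 116 = 0.0776
χ² = 0.0776 + 0.0776 = 0.1552 ≈ 0.155
Degrees of freedom = 2 − 1 = 1; critical value at α = 0.1 is 2.706.
Since 0.155 < 2.706, we fail to reject the null hypothesis — the data are consistent with the 1:1 ratio.

0.155; consistent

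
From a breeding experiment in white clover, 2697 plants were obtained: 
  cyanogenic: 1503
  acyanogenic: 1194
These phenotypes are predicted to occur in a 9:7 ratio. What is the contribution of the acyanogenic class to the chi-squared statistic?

Expected counts for N = 2697 under a 9:7 ratio (total parts = 16):
  cyanogenic: 2697 × 9/16 = 1517.0625
  acyanogenic: 2697 × 7/16 = 1179.9375
Contribution of acyanogenic: (1194 − 1179.9375)² / 1179.9375 = 0.1676

0.168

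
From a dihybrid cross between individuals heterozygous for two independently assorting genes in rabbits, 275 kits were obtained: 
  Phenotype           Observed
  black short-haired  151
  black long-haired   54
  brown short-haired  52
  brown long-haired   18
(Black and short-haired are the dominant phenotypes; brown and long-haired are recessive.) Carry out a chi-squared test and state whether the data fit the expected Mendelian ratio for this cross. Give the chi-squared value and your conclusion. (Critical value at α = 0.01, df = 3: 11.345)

A dihybrid F₂ with independent assortment and complete dominance at both loci gives a 9:3:3:1 phenotypic ratio.
Total ratio parts = 16. Expected numbers out of 275:
  black short-haired: 275 × 9/16 = 154.6875
  black long-haired: 275 × 3/16 = 51.5625
  brown short-haired: 275 × 3/16 = 51.5625
  brown long-haired: 275 × 1/16 = 17.1875
χ² = Σ (O − E)² / E
  black short-haired: (151 − 154.6875)² / 154.6875 = 0.0879
  black long-haired: (54 − 51.5625)² / 51.5625 = 0.1152
  brown short-haired: (52 − 51.5625)² / 51.5625 = 0.0037
  brown long-haired: (18 − 17.1875)² / 17.1875 = 0.0384
χ² = 0.0879 + 0.1152 + 0.0037 + 0.0384 = 0.2452 ≈ 0.245
Degrees of freedom = 4 − 1 = 3; critical value at α = 0.01 is 11.345.
Since 0.245 < 11.345, we fail to reject the null hypothesis — the data are consistent with the 9:3:3:1 ratio.

0.245; consistent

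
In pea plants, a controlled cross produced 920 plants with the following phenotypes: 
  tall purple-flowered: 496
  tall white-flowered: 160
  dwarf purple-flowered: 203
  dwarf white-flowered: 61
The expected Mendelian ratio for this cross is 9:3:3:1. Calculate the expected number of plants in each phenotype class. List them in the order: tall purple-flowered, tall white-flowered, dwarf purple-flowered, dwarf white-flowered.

517.5, 172.5, 172.5, 57.5

Total ratio parts = 16. Expected numbers out of 920:
  tall purple-flowered: 920 × 9/16 = 517.5
  tall white-flowered: 920 × 3/16 = 172.5
  dwarf purple-flowered: 920 × 3/16 = 172.5
  dwarf white-flowered: 920 × 1/16 = 57.5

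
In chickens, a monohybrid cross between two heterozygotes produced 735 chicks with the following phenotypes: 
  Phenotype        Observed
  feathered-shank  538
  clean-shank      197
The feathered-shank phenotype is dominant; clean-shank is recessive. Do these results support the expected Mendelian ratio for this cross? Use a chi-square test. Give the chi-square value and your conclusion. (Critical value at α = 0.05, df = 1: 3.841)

1.274; consistent

For a monohybrid cross between heterozygotes with complete dominance, the expected phenotypic ratio is 3:1.
The 3:1 ratio has 4 parts, so with N = 735 the expected counts are:
  feathered-shank: 735 × 3/4 = 551.25
  clean-shank: 735 × 1/4 = 183.75
χ² = Σ (O − E)² / E
  feathered-shank: (538 − 551.25)² / 551.25 = 0.3185
  clean-shank: (197 − 183.75)² / 183.75 = 0.9554
χ² = 0.3185 + 0.9554 = 1.2739 ≈ 1.274
Degrees of freedom = 2 − 1 = 1; critical value at α = 0.05 is 3.841.
Since 1.274 < 3.841, we fail to reject the null hypothesis — the data are consistent with the 3:1 ratio.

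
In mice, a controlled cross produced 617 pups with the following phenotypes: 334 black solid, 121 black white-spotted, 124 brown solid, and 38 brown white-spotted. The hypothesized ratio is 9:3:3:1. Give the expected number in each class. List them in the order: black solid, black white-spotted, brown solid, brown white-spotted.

347.0625, 115.6875, 115.6875, 38.5625

The 9:3:3:1 ratio has 16 parts, so with N = 617 the expected counts are:
  black solid: 617 × 9/16 = 347.0625
  black white-spotted: 617 × 3/16 = 115.6875
  brown solid: 617 × 3/16 = 115.6875
  brown white-spotted: 617 × 1/16 = 38.5625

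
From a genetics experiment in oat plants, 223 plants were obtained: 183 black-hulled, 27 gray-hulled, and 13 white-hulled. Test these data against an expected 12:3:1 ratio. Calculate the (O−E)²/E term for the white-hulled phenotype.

Total ratio parts = 16. Expected numbers out of 223:
  black-hulled: 223 × 12/16 = 167.25
  gray-hulled: 223 × 3/16 = 41.8125
  white-hulled: 223 × 1/16 = 13.9375
Contribution of white-hulled: (13 − 13.9375)² / 13.9375 = 0.0631

0.063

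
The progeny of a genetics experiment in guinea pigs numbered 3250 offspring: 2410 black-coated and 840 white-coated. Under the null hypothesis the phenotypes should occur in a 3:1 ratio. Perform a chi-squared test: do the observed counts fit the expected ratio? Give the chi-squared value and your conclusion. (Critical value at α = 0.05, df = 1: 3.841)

1.241; consistent

Under the 3:1 hypothesis (Σ ratio = 4, N = 3250):
  black-coated: 3250 × 3/4 = 2437.5
  white-coated: 3250 × 1/4 = 812.5
χ² = Σ (O − E)² / E
  black-coated: (2410 − 2437.5)² / 2437.5 = 0.3103
  white-coated: (840 − 812.5)² / 812.5 = 0.9308
χ² = 0.3103 + 0.9308 = 1.2411 ≈ 1.241
Degrees of freedom = 2 − 1 = 1; critical value at α = 0.05 is 3.841.
Since 1.241 < 3.841, we fail to reject the null hypothesis — the data are consistent with the 3:1 ratio.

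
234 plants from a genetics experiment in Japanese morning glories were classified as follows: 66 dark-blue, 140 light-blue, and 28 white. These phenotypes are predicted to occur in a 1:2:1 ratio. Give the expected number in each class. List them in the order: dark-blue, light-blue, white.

The 1:2:1 ratio has 4 parts, so with N = 234 the expected counts are:
  dark-blue: 234 × 1/4 = 58.5
  light-blue: 234 × 2/4 = 117
  white: 234 × 1/4 = 58.5

58.5, 117, 58.5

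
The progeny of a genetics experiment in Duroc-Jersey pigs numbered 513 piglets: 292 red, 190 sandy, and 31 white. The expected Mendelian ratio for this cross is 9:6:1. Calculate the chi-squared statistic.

The 9:6:1 ratio has 16 parts, so with N = 513 the expected counts are:
  red: 513 × 9/16 = 288.5625
  sandy: 513 × 6/16 = 192.375
  white: 513 × 1/16 = 32.0625
χ² = Σ (O − E)² / E
  red: (292 − 288.5625)² / 288.5625 = 0.0409
  sandy: (190 − 192.375)² / 192.375 = 0.0293
  white: (31 − 32.0625)² / 32.0625 = 0.0352
χ² = 0.0409 + 0.0293 + 0.0352 = 0.1054 ≈ 0.105

0.105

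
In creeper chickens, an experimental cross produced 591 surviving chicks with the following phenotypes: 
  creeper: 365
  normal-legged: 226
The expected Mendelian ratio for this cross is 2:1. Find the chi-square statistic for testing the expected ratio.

Under the 2:1 hypothesis (Σ ratio = 3, N = 591):
  creeper: 591 × 2/3 = 394
  normal-legged: 591 × 1/3 = 197
χ² = Σ (O − E)² / E
  creeper: (365 − 394)² / 394 = 2.1345
  normal-legged: (226 − 197)² / 197 = 4.2690
χ² = 2.1345 + 4.2690 = 6.4035 ≈ 6.404

6.404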